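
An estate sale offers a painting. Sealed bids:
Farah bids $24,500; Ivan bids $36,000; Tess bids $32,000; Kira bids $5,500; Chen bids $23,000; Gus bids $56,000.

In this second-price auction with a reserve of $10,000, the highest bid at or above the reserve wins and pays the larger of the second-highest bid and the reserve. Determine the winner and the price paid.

Gus pays $36,000

Bids in order: 56,000 (Gus) > 36,000 (Ivan) > 32,000 (Tess) > 24,500 (Farah) > 23,000 (Chen) > 5,500 (Kira)
Highest eligible bid: Gus at $56,000.
Second-highest bid $36,000 exceeds the reserve $10,000 → payment $36,000.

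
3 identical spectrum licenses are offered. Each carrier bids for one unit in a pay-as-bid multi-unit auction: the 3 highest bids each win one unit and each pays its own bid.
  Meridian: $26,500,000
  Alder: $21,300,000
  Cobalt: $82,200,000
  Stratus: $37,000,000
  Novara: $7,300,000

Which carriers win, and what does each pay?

Cobalt $82,200,000, Stratus $37,000,000, Meridian $26,500,000

Bids ranked high→low: 82,200,000 (Cobalt), 37,000,000 (Stratus), 26,500,000 (Meridian), 21,300,000 (Alder), 7,300,000 (Novara)
The 3 highest are Cobalt, Stratus, Meridian.
Each winner pays its own bid: Cobalt $82,200,000, Stratus $37,000,000, Meridian $26,500,000.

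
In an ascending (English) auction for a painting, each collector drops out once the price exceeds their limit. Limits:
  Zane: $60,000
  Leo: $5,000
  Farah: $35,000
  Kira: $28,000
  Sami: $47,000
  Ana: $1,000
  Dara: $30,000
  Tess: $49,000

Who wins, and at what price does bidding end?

Zane wins at $49,000

Limits ranked: 60,000 (Zane) > 49,000 (Tess) > 47,000 (Sami) > 35,000 (Farah) > 30,000 (Dara) > 28,000 (Kira) > …
Bidding ends when Tess exits at $49,000; Zane takes it.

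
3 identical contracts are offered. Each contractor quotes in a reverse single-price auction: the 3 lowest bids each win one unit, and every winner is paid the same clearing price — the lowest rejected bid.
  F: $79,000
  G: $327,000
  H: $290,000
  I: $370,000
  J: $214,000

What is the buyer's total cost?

Total cost: $981,000

Sorting: 79,000 (F), 214,000 (J), 290,000 (H), 327,000 (G), 370,000 (I)
Lowest 3: F, J, H.
Clearing price = lowest rejected bid = $327,000.
Total cost = 3 × $327,000 = $981,000.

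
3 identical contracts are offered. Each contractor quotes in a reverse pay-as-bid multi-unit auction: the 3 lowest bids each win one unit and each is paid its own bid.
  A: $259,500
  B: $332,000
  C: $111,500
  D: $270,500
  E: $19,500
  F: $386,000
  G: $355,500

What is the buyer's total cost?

Total cost: $390,500

Bids ranked low→high: 19,500 (E), 111,500 (C), 259,500 (A), 270,500 (D), 332,000 (B), …
Lowest 3: E, C, A.
Total cost = 19,500 + 111,500 + 259,500 = $390,500.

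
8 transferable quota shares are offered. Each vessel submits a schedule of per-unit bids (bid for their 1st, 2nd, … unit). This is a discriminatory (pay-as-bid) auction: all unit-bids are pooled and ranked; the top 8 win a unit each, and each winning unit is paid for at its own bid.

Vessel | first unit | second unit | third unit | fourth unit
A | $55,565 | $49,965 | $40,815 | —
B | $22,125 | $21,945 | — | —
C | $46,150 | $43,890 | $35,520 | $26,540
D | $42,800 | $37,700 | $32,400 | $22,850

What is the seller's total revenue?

Merging the schedules and taking the best 8: 55,565 (A-1), 49,965 (A-2), 46,150 (C-1), 43,890 (C-2), 42,800 (D-1), 40,815 (A-3), 37,700 (D-2), 35,520 (C-3)
Next rejected bid: $32,400 (not a price — pay-as-bid).
Each winning unit pays its own bid.
Revenue = 55,565 + 49,965 + 46,150 + 43,890 + 42,800 + 40,815 + 37,700 + 35,520 = $352,405.

Total revenue: $352,405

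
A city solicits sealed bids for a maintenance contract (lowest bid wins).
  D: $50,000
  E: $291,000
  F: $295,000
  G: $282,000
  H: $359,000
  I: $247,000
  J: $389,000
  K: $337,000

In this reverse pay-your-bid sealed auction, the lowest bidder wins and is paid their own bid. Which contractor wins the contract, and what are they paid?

Bids in order: 50,000 (D) < 247,000 (I) < 282,000 (G) < 291,000 (E) < 295,000 (F) < 337,000 (K) < …
D has the lowest bid and is paid exactly that: $50,000.

D is paid $50,000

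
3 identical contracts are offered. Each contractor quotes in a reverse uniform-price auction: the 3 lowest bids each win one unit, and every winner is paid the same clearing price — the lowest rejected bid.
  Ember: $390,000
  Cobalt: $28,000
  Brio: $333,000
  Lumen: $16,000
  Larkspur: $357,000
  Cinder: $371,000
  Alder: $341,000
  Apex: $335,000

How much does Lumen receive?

Lumen is paid $335,000

Sorting: 16,000 (Lumen), 28,000 (Cobalt), 333,000 (Brio), 335,000 (Apex), 341,000 (Alder), …
Lowest 3: Lumen, Cobalt, Brio.
Lowest unsuccessful bid: $335,000 → clearing price.
Lumen wins → is paid $335,000.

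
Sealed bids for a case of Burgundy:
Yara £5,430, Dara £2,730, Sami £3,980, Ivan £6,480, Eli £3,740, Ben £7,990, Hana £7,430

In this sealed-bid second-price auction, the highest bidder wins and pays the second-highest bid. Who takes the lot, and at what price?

Bids ranked: 7,990 (Ben) > 7,430 (Hana) > 6,480 (Ivan) > 5,430 (Yara) > 3,980 (Sami) > 3,740 (Eli) > …
Ben is highest; pays the second-highest bid, £7,430.

Ben pays £7,430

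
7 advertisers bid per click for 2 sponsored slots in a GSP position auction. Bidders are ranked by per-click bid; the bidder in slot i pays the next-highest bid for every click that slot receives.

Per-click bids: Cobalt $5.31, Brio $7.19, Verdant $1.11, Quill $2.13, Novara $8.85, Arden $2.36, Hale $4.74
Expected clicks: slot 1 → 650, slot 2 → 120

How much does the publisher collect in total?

Ranked by bid: $8.85 (Novara) > $7.19 (Brio) > $5.31 (Cobalt) > …
Slot 1: Novara pays $7.19 × 650 = $4673.50
Slot 2: Brio pays $5.31 × 120 = $637.20
Total = $5310.70

Total revenue: $5310.70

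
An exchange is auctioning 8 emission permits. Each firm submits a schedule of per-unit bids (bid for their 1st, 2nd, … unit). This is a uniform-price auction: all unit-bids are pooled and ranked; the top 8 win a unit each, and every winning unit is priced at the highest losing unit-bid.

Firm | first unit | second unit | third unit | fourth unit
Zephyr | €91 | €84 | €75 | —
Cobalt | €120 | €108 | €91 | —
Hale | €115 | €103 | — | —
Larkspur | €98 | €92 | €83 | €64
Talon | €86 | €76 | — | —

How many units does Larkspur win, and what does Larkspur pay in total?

Larkspur: 2 units, pays €172

Pooled unit-bids ranked (top 8): 120 (Cobalt-1), 115 (Hale-1), 108 (Cobalt-2), 103 (Hale-2), 98 (Larkspur-1), 92 (Larkspur-2), 91 (Zephyr-1), 91 (Cobalt-3)
The (k+1)-th unit-bid is €86.
Larkspur wins 2 unit(s) at €86 each.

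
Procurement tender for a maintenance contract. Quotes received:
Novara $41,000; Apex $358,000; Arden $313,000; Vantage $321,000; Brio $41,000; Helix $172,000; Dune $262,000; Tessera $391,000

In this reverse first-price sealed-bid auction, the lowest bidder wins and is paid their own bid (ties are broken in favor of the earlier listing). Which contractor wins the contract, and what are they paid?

Novara is paid $41,000

Bids ranked: 41,000 (Novara) < 41,000 (Brio) < 172,000 (Helix) < 262,000 (Dune) < 313,000 (Arden) < 321,000 (Vantage) < …
Tie at $41,000 → Novara wins by tie-break.
Novara has the lowest bid and is paid exactly that: $41,000.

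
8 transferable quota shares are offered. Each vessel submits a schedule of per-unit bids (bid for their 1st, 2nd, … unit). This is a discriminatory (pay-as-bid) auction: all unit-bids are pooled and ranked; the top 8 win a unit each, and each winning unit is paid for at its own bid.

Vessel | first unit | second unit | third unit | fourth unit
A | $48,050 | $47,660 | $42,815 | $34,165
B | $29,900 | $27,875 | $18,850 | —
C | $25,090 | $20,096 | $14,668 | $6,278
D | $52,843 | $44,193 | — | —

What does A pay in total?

Pooled unit-bids ranked (top 8): 52,843 (D-1), 48,050 (A-1), 47,660 (A-2), 44,193 (D-2), 42,815 (A-3), 34,165 (A-4), 29,900 (B-1), 27,875 (B-2)
Next rejected bid: $25,090 (not a price — pay-as-bid).
A's winning unit-bids: 48,050 + 47,660 + 42,815 + 34,165 = $172,690.

A pays $172,690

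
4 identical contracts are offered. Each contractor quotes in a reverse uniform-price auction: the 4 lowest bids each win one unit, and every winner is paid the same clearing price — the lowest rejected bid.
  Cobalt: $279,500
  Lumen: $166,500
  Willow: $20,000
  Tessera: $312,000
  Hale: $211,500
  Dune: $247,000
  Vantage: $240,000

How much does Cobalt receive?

Cobalt is paid $0

Bids ranked low→high: 20,000 (Willow), 166,500 (Lumen), 211,500 (Hale), 240,000 (Vantage), 247,000 (Dune), 279,500 (Cobalt), …
Winners (4 units): Willow, Lumen, Hale, Vantage.
Lowest unsuccessful bid: $247,000 → clearing price.
Cobalt does not win → is paid $0.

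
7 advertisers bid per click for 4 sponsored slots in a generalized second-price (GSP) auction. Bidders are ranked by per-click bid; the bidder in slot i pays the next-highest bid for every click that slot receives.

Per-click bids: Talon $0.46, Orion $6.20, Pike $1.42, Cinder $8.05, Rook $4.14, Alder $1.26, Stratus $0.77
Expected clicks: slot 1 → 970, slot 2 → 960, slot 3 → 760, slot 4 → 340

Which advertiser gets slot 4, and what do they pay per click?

Ranked by bid: $8.05 (Cinder) > $6.20 (Orion) > $4.14 (Rook) > $1.42 (Pike) > $1.26 (Alder) > …
Slot 4 goes to the fourth-ranked bidder, Pike, who pays the next bid down: $1.26/click.

Pike; $1.26 per click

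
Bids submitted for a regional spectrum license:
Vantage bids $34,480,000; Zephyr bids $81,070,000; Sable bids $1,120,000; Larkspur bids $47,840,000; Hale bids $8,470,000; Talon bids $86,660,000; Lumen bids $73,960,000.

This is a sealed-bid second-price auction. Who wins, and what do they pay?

Talon pays $81,070,000

Bids in order: 86,660,000 (Talon) > 81,070,000 (Zephyr) > 73,960,000 (Lumen) > 47,840,000 (Larkspur) > 34,480,000 (Vantage) > 8,470,000 (Hale) > …
Talon wins with the highest bid; price is set by the runner-up at $81,070,000.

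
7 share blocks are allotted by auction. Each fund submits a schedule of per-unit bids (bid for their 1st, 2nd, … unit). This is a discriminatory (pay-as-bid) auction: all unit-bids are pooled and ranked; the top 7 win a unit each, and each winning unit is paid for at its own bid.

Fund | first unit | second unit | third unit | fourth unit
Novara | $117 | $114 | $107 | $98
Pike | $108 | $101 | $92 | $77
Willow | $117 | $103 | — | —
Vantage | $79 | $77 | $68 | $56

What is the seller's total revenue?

Pooled unit-bids ranked (top 7): 117 (Novara-1), 117 (Willow-1), 114 (Novara-2), 108 (Pike-1), 107 (Novara-3), 103 (Willow-2), 101 (Pike-2)
Next rejected bid: $98 (not a price — pay-as-bid).
Each winning unit pays its own bid.
Revenue = 117 + 117 + 114 + 108 + 107 + 103 + 101 = $767.

Total revenue: $767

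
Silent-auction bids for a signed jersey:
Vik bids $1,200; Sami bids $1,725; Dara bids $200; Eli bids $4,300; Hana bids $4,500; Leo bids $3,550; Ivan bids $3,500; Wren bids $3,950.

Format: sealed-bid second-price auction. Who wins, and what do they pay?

Hana pays $4,300

Sorting bids: 4,500 (Hana) > 4,300 (Eli) > 3,950 (Wren) > 3,550 (Leo) > 3,500 (Ivan) > 1,725 (Sami) > …
Hana is highest; pays the second-highest bid, $4,300.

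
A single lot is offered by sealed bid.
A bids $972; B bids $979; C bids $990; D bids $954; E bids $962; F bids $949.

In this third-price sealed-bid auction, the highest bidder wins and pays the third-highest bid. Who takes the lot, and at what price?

Third-price sealed-bid auction: the highest bidder wins and pays the third-highest bid.
Bids in order: 990 (C) > 979 (B) > 972 (A) > 962 (E) > 954 (D) > 949 (F)
C is highest; pays the third-highest bid, $972.

C pays $972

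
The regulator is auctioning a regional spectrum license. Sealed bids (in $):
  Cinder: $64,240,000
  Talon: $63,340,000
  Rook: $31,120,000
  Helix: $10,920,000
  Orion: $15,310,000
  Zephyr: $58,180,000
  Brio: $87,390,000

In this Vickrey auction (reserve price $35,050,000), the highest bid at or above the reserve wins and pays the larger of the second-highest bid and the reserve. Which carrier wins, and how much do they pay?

Brio pays $64,240,000

Vickrey auction (reserve price $35,050,000): the highest bid at or above the reserve wins and pays the larger of the second-highest bid and the reserve.
Bids in order: 87,390,000 (Brio) > 64,240,000 (Cinder) > 63,340,000 (Talon) > 58,180,000 (Zephyr) > 31,120,000 (Rook) > 15,310,000 (Orion) > …
Highest eligible bid: Brio at $87,390,000.
Second-highest bid $64,240,000 exceeds the reserve $35,050,000 → payment $64,240,000.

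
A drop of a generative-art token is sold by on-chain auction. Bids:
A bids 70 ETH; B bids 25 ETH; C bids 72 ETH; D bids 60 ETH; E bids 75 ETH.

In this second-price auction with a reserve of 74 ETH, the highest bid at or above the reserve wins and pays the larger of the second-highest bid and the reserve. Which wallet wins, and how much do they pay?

E pays 74 ETH

Sorting bids: 75 (E) > 72 (C) > 70 (A) > 60 (D) > 25 (B)
E has the top bid at or above the reserve (75 ETH).
max(second-highest 72 ETH, reserve 74 ETH) = 74 ETH.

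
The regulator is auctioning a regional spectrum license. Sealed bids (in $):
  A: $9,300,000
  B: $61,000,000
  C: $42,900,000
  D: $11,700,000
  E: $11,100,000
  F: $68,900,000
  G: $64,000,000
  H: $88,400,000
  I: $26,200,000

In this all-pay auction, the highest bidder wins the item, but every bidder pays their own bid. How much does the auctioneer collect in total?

Rule: the highest bidder wins the item, but every bidder pays their own bid.
Sorting bids: 88,400,000 (H) > 68,900,000 (F) > 64,000,000 (G) > 61,000,000 (B) > 42,900,000 (C) > 26,200,000 (I) > …
H wins with the top bid; all bids are sunk regardless.
Every bidder forfeits their bid regardless of winning.
Revenue = 9,300,000 + 61,000,000 + 42,900,000 + 11,700,000 + 11,100,000 + 68,900,000 + 64,000,000 + 88,400,000 + 26,200,000 = $383,500,000.

Total revenue: $383,500,000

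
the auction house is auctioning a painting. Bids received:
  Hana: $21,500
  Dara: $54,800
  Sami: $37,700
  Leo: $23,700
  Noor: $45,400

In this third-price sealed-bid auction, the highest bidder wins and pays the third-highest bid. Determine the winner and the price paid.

Sorting bids: 54,800 (Dara) > 45,400 (Noor) > 37,700 (Sami) > 23,700 (Leo) > 21,500 (Hana)
Dara is highest; pays the third-highest bid, $37,700.

Dara pays $37,700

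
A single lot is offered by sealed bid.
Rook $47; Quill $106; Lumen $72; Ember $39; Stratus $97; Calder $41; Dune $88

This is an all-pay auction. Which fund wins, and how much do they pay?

Quill pays $106

Bids in order: 106 (Quill) > 97 (Stratus) > 88 (Dune) > 72 (Lumen) > 47 (Rook) > 41 (Calder) > …
Quill is highest and takes the item; every bidder forfeits their bid.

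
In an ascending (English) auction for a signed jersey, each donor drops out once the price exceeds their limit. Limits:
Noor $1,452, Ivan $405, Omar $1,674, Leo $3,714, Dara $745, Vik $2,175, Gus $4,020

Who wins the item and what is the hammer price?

Limits in order: 4,020 (Gus) > 3,714 (Leo) > 2,175 (Vik) > 1,674 (Omar) > 1,452 (Noor) > 745 (Dara) > …
Bidding ends when Leo exits at $3,714; Gus takes it.

Gus wins at $3,714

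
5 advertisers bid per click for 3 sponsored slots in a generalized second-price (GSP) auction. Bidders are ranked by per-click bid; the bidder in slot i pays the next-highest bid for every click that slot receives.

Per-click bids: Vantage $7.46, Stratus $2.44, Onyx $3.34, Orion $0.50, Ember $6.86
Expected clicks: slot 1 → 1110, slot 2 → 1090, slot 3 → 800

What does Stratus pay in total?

Per-click bids in order: $7.46 (Vantage) > $6.86 (Ember) > $3.34 (Onyx) > $2.44 (Stratus) > …
Stratus ranks below slot 3 → no slot, pays nothing.

Stratus pays $0.00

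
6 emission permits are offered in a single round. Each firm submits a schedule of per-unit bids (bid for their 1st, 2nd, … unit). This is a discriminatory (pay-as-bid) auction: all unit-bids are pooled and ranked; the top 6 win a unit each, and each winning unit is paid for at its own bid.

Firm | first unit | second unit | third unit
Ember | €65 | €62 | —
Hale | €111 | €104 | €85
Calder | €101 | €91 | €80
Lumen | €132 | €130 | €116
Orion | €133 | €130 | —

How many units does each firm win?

Hale 1, Lumen 3, Orion 2

All unit-bids, highest first — top 6: 133 (Orion-1), 132 (Lumen-1), 130 (Lumen-2), 130 (Orion-2), 116 (Lumen-3), 111 (Hale-1)
Next rejected bid: €104 (not a price — pay-as-bid).
Allocation: Hale 1, Lumen 3, Orion 2.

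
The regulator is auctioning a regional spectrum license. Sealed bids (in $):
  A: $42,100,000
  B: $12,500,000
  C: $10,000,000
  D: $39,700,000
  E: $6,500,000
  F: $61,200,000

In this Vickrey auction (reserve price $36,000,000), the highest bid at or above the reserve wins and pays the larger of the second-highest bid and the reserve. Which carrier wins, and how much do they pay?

Vickrey auction (reserve price $36,000,000): the highest bid at or above the reserve wins and pays the larger of the second-highest bid and the reserve.
Bids in order: 61,200,000 (F) > 42,100,000 (A) > 39,700,000 (D) > 12,500,000 (B) > 10,000,000 (C) > 6,500,000 (E)
F has the top bid at or above the reserve ($61,200,000).
Second-highest bid $42,100,000 exceeds the reserve $36,000,000 → payment $42,100,000.

F pays $42,100,000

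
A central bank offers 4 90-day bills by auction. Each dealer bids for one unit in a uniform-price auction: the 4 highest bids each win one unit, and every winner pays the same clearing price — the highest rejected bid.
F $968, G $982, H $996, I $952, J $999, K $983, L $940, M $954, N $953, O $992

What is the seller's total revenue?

Total revenue: $3,928

Ordering the bids: 999 (J), 996 (H), 992 (O), 983 (K), 982 (G), 968 (F), …
The 4 highest are J, H, O, K.
First losing bid is G's $982, which sets the uniform price.
Total revenue = 4 × $982 = $3,928.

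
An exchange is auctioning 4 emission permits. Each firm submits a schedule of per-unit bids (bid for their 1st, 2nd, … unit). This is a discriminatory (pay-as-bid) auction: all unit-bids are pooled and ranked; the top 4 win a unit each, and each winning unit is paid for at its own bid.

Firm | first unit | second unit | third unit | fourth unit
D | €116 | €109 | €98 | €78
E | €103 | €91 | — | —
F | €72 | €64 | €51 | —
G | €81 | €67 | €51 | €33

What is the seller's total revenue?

Total revenue: €426

All unit-bids, highest first — top 4: 116 (D-1), 109 (D-2), 103 (E-1), 98 (D-3)
Next rejected bid: €91 (not a price — pay-as-bid).
Each winning unit pays its own bid.
Revenue = 116 + 109 + 103 + 98 = €426.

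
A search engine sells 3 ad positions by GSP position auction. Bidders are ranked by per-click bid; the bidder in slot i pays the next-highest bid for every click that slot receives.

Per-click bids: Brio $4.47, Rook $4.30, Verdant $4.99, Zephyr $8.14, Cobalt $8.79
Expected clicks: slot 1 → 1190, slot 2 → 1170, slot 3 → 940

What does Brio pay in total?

Brio pays $0.00

Per-click bids in order: $8.79 (Cobalt) > $8.14 (Zephyr) > $4.99 (Verdant) > $4.47 (Brio) > …
Brio ranks below slot 3 → no slot, pays nothing.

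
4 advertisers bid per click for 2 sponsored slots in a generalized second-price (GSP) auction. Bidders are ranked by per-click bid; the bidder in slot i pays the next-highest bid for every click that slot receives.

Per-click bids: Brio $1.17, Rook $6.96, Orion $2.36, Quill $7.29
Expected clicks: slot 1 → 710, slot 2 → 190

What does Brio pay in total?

Per-click bids in order: $7.29 (Quill) > $6.96 (Rook) > $2.36 (Orion) > …
Brio ranks below slot 2 → no slot, pays nothing.

Brio pays $0.00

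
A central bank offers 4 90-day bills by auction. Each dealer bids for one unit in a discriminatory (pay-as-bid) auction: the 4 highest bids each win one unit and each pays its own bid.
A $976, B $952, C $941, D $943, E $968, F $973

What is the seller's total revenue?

Sorting: 976 (A), 973 (F), 968 (E), 952 (B), 943 (D), 941 (C)
Top 4: A, F, E, B.
Total revenue = 976 + 973 + 968 + 952 = $3,869.

Total revenue: $3,869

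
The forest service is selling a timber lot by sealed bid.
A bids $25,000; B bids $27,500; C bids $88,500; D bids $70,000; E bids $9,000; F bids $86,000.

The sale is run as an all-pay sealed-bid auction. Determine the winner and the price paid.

Bids ranked: 88,500 (C) > 86,000 (F) > 70,000 (D) > 27,500 (B) > 25,000 (A) > 9,000 (E)
C wins with the top bid; all bids are sunk regardless.

C pays $88,500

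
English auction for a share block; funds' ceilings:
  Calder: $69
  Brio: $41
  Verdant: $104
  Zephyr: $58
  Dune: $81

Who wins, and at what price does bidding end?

Verdant wins at $81

Limits ranked: 104 (Verdant) > 81 (Dune) > 69 (Calder) > 58 (Zephyr) > 41 (Brio)
Dune is the last rival to drop out, at $81; Verdant remains and wins at that price.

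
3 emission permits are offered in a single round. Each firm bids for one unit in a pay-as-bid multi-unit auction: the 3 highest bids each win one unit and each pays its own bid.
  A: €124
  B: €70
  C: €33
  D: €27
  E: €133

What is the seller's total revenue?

Total revenue: €327

Ordering the bids: 133 (E), 124 (A), 70 (B), 33 (C), 27 (D)
The 3 highest are E, A, B.
Total revenue = 133 + 124 + 70 = €327.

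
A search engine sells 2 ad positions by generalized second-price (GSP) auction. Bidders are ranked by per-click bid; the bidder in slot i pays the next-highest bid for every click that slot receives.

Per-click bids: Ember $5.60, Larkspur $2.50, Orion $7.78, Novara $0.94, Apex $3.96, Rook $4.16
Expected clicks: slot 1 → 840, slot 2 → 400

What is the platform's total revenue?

Total revenue: $6368.00

Sorting advertisers: $7.78 (Orion) > $5.60 (Ember) > $4.16 (Rook) > …
Slot 1: Orion pays $5.60 × 840 = $4704.00
Slot 2: Ember pays $4.16 × 400 = $1664.00
Total = $6368.00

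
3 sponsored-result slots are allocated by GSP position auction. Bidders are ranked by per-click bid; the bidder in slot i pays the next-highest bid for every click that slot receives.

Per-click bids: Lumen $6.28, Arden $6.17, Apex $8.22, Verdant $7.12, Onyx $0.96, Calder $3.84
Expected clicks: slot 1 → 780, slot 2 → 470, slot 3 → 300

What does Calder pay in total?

Calder pays $0.00

Per-click bids in order: $8.22 (Apex) > $7.12 (Verdant) > $6.28 (Lumen) > $6.17 (Arden) > …
Calder ranks below slot 3 → no slot, pays nothing.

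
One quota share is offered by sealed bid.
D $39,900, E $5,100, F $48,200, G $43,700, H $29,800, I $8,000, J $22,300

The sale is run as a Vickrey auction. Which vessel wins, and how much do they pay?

Vickrey auction: the highest bidder wins and pays the second-highest bid.
Sorting bids: 48,200 (F) > 43,700 (G) > 39,900 (D) > 29,800 (H) > 22,300 (J) > 8,000 (I) > …
F wins with the highest bid; price is set by the runner-up at $43,700.

F pays $43,700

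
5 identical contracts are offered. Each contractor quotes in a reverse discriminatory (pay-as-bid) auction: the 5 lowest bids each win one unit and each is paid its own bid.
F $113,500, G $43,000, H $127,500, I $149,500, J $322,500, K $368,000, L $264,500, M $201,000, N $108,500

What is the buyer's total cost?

Bids ranked low→high: 43,000 (G), 108,500 (N), 113,500 (F), 127,500 (H), 149,500 (I), 201,000 (M), 264,500 (L), …
Winners (5 units): G, N, F, H, I.
Total cost = 43,000 + 108,500 + 113,500 + 127,500 + 149,500 = $542,000.

Total cost: $542,000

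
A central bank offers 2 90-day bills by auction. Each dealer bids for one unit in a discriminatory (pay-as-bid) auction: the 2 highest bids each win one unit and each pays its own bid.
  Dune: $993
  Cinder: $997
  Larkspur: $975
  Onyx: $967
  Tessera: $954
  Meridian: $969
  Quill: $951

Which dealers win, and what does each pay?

Sorting: 997 (Cinder), 993 (Dune), 975 (Larkspur), 969 (Meridian), …
Winners (2 units): Cinder, Dune.
Each winner pays its own bid: Cinder $997, Dune $993.

Cinder $997, Dune $993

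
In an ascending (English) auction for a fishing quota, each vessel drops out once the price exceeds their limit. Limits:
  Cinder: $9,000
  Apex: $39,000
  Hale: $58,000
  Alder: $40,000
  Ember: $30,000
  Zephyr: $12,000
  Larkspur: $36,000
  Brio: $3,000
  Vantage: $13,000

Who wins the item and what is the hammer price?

Rule: the price rises until one bidder remains; the winner pays the price at which the last rival dropped out.
Sorting limits: 58,000 (Hale) > 40,000 (Alder) > 39,000 (Apex) > 36,000 (Larkspur) > 30,000 (Ember) > 13,000 (Vantage) > …
Alder is the last rival to drop out, at $40,000; Hale remains and wins at that price.

Hale wins at $40,000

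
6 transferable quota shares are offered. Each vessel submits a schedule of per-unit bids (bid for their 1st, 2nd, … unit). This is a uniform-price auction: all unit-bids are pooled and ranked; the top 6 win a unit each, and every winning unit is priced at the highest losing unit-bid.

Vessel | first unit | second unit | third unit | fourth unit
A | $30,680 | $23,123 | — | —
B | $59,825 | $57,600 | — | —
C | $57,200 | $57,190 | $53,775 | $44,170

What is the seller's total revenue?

Pooled unit-bids ranked (top 6): 59,825 (B-1), 57,600 (B-2), 57,200 (C-1), 57,190 (C-2), 53,775 (C-3), 44,170 (C-4)
Highest rejected unit-bid = $30,680.
Allocation: B 2, C 4. Every unit priced at $30,680.
Revenue = 6 × 30,680 = $184,080.

Total revenue: $184,080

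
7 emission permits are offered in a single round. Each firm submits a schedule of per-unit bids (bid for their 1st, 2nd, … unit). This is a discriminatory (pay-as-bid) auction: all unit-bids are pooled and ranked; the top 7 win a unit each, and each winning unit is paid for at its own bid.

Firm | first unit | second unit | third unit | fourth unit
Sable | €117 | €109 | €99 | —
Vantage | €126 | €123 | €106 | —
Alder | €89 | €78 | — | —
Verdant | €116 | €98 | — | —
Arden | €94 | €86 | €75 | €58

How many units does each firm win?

Sable 3, Vantage 3, Verdant 1

All unit-bids, highest first — top 7: 126 (Vantage-1), 123 (Vantage-2), 117 (Sable-1), 116 (Verdant-1), 109 (Sable-2), 106 (Vantage-3), 99 (Sable-3)
Next rejected bid: €98 (not a price — pay-as-bid).
Allocation: Sable 3, Vantage 3, Verdant 1.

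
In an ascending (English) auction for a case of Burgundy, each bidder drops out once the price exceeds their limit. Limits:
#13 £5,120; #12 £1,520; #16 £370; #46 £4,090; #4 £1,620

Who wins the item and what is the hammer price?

Limits in order: 5,120 (#13) > 4,090 (#46) > 1,620 (#4) > 1,520 (#12) > 370 (#16)
Bidding ends when #46 exits at £4,090; #13 takes it.

#13 wins at £4,090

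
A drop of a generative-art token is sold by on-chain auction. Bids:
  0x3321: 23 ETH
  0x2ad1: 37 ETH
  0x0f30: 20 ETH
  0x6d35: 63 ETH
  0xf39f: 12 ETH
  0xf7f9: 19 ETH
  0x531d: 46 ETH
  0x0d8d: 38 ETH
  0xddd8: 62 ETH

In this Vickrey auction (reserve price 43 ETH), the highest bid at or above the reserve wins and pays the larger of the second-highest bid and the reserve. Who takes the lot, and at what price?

0x6d35 pays 62 ETH

Sorting bids: 63 (0x6d35) > 62 (0xddd8) > 46 (0x531d) > 38 (0x0d8d) > 37 (0x2ad1) > 23 (0x3321) > …
0x6d35 has the top bid at or above the reserve (63 ETH).
max(second-highest 62 ETH, reserve 43 ETH) = 62 ETH; the reserve does not bind.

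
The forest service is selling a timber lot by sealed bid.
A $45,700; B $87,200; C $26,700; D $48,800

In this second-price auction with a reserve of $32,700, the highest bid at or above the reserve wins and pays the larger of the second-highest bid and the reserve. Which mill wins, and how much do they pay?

B pays $48,800

Sorting bids: 87,200 (B) > 48,800 (D) > 45,700 (A) > 26,700 (C)
Highest eligible bid: B at $87,200.
max(second-highest $48,800, reserve $32,700) = $48,800; the reserve does not bind.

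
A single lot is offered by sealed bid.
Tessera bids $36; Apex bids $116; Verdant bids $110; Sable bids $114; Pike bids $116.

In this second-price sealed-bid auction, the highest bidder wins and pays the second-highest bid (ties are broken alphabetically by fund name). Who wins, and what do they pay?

Apex pays $116

Bids in order: 116 (Apex) > 116 (Pike) > 114 (Sable) > 110 (Verdant) > 36 (Tessera)
Tie at $116 → Apex wins by tie-break.
Second-price: Apex pays Pike's bid of $116.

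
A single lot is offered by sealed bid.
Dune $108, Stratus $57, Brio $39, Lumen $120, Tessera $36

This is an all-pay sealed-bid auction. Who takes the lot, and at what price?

Bids in order: 120 (Lumen) > 108 (Dune) > 57 (Stratus) > 39 (Brio) > 36 (Tessera)
Lumen wins with the top bid; all bids are sunk regardless.

Lumen pays $120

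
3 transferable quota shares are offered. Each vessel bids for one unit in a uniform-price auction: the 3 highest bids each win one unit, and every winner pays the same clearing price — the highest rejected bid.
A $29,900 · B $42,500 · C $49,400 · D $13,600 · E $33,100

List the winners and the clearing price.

C, B, E; each pays $29,900

Sorting: 49,400 (C), 42,500 (B), 33,100 (E), 29,900 (A), 13,600 (D)
Winners (3 units): C, B, E.
Clearing price = highest rejected bid = $29,900.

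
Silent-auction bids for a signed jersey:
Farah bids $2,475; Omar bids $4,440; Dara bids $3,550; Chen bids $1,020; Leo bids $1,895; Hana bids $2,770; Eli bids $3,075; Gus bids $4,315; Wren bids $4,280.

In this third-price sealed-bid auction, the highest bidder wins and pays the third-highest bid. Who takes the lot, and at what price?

Omar pays $4,280

Bids in order: 4,440 (Omar) > 4,315 (Gus) > 4,280 (Wren) > 3,550 (Dara) > 3,075 (Eli) > 2,770 (Hana) > …
Omar is highest; pays the third-highest bid, $4,280.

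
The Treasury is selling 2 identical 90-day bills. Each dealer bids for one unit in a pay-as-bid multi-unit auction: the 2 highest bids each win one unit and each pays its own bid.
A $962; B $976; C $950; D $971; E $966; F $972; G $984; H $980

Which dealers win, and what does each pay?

Sorting: 984 (G), 980 (H), 976 (B), 972 (F), …
Top 2: G, H.
Each winner pays its own bid: G $984, H $980.

G $984, H $980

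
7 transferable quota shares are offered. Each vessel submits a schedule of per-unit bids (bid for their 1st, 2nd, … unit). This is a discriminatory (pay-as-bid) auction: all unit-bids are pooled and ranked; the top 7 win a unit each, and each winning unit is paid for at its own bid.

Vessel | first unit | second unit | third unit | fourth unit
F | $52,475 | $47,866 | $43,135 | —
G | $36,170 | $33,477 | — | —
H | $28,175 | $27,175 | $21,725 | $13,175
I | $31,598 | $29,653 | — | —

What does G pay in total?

G pays $69,647

Merging the schedules and taking the best 7: 52,475 (F-1), 47,866 (F-2), 43,135 (F-3), 36,170 (G-1), 33,477 (G-2), 31,598 (I-1), 29,653 (I-2)
Next rejected bid: $28,175 (not a price — pay-as-bid).
G's winning unit-bids: 36,170 + 33,477 = $69,647.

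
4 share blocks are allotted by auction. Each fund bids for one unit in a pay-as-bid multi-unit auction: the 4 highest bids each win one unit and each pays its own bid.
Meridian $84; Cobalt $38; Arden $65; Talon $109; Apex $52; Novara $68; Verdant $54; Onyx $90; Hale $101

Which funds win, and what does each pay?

Ordering the bids: 109 (Talon), 101 (Hale), 90 (Onyx), 84 (Meridian), 68 (Novara), 65 (Arden), …
Winners (4 units): Talon, Hale, Onyx, Meridian.
Each winner pays its own bid: Talon $109, Hale $101, Onyx $90, Meridian $84.

Talon $109, Hale $101, Onyx $90, Meridian $84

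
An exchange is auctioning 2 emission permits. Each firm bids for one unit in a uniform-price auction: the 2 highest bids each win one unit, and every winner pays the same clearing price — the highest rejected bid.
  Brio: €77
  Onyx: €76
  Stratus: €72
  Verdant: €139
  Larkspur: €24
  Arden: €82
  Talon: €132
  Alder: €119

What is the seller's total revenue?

Sorting: 139 (Verdant), 132 (Talon), 119 (Alder), 82 (Arden), …
The 2 highest are Verdant, Talon.
Highest unsuccessful bid: €119 → clearing price.
Total revenue = 2 × €119 = €238.

Total revenue: €238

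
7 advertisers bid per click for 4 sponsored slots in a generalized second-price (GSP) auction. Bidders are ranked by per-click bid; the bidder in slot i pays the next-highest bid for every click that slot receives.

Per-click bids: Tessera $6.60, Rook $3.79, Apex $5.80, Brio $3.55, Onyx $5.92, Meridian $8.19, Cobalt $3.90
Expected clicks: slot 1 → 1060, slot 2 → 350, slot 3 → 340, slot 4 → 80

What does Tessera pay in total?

Sorting advertisers: $8.19 (Meridian) > $6.60 (Tessera) > $5.92 (Onyx) > $5.80 (Apex) > $3.90 (Cobalt) > …
Tessera holds slot 2 → pays next bid $5.92 × 350 clicks = $2072.00.

Tessera pays $2072.00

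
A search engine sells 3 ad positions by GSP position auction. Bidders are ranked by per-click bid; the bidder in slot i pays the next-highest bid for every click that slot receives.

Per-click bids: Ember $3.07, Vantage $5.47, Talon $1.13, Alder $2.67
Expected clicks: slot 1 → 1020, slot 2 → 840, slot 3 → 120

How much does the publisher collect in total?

Ranked by bid: $5.47 (Vantage) > $3.07 (Ember) > $2.67 (Alder) > $1.13 (Talon)
Slot 1: Vantage pays $3.07 × 1020 = $3131.40
Slot 2: Ember pays $2.67 × 840 = $2242.80
Slot 3: Alder pays $1.13 × 120 = $135.60
Total = $5509.80

Total revenue: $5509.80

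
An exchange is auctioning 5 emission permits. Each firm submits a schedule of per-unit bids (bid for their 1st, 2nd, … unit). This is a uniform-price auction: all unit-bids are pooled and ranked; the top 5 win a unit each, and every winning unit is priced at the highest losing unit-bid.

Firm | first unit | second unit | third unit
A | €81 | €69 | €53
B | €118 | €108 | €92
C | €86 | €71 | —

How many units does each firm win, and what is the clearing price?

Pooled unit-bids ranked (top 5): 118 (B-1), 108 (B-2), 92 (B-3), 86 (C-1), 81 (A-1)
First bid not allocated: €71.
Allocation: A 1, B 3, C 1.

A 1, B 3, C 1; clearing price €71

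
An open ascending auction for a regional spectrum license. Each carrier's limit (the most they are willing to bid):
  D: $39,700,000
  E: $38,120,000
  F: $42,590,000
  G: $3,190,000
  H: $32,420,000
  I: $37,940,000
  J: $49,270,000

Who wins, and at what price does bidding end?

J wins at $42,590,000

Ascending (English) auction: the price rises until one bidder remains; the winner pays the price at which the last rival dropped out.
Limits in order: 49,270,000 (J) > 42,590,000 (F) > 39,700,000 (D) > 38,120,000 (E) > 37,940,000 (I) > 32,420,000 (H) > …
Bidding ends when F exits at $42,590,000; J takes it.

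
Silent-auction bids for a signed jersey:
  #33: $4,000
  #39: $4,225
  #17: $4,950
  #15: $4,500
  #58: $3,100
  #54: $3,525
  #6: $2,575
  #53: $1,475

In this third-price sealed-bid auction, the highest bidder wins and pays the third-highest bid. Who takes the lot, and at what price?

Bids in order: 4,950 (#17) > 4,500 (#15) > 4,225 (#39) > 4,000 (#33) > 3,525 (#54) > 3,100 (#58) > …
#17 is highest; pays the third-highest bid, $4,225.

#17 pays $4,225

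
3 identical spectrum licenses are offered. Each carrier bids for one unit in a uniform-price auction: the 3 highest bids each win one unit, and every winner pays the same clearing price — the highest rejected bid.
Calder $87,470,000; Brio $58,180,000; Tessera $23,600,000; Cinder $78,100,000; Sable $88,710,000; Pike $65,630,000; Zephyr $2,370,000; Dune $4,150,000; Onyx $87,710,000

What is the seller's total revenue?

Total revenue: $234,300,000

Ordering the bids: 88,710,000 (Sable), 87,710,000 (Onyx), 87,470,000 (Calder), 78,100,000 (Cinder), 65,630,000 (Pike), …
The 3 highest are Sable, Onyx, Calder.
Clearing price = highest rejected bid = $78,100,000.
Total revenue = 3 × $78,100,000 = $234,300,000.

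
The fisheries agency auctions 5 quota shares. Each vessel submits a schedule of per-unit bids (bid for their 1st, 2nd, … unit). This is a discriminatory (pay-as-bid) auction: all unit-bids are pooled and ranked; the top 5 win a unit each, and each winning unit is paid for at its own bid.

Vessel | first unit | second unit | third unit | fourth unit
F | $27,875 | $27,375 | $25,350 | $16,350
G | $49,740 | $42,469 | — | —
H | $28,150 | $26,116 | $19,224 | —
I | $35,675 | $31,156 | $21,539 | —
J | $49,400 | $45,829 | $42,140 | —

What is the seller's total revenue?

All unit-bids, highest first — top 5: 49,740 (G-1), 49,400 (J-1), 45,829 (J-2), 42,469 (G-2), 42,140 (J-3)
Next rejected bid: $35,675 (not a price — pay-as-bid).
Each winning unit pays its own bid.
Revenue = 49,740 + 49,400 + 45,829 + 42,469 + 42,140 = $229,578.

Total revenue: $229,578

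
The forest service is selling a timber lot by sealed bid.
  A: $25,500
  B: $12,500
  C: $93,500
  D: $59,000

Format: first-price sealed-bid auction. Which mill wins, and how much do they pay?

C pays $93,500

First-price sealed-bid auction: the highest bidder wins and pays their own bid.
Bids ranked: 93,500 (C) > 59,000 (D) > 25,500 (A) > 12,500 (B)
First-price: C pays what they bid, $93,500.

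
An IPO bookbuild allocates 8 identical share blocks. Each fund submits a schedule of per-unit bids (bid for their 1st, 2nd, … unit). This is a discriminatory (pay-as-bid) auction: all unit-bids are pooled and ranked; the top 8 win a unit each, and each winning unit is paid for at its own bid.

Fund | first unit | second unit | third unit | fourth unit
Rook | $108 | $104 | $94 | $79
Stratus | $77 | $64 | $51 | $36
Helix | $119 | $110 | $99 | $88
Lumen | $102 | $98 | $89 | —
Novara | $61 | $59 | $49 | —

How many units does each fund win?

Merging the schedules and taking the best 8: 119 (Helix-1), 110 (Helix-2), 108 (Rook-1), 104 (Rook-2), 102 (Lumen-1), 99 (Helix-3), 98 (Lumen-2), 94 (Rook-3)
Next rejected bid: $89 (not a price — pay-as-bid).
Allocation: Helix 3, Lumen 2, Rook 3.

Helix 3, Lumen 2, Rook 3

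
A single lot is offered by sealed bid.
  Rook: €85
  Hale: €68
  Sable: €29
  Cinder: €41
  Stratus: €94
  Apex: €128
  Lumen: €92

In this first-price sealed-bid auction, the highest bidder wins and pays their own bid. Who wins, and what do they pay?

Apex pays €128

Bids in order: 128 (Apex) > 94 (Stratus) > 92 (Lumen) > 85 (Rook) > 68 (Hale) > 41 (Cinder) > …
Apex has the highest bid and pays exactly that: €128.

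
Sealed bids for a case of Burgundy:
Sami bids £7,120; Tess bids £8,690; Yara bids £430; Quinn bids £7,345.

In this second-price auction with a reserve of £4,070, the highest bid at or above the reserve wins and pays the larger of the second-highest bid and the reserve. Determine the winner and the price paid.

Rule: the highest bid at or above the reserve wins and pays the larger of the second-highest bid and the reserve.
Sorting bids: 8,690 (Tess) > 7,345 (Quinn) > 7,120 (Sami) > 430 (Yara)
Highest eligible bid: Tess at £8,690.
max(second-highest £7,345, reserve £4,070) = £7,345; the reserve does not bind.

Tess pays £7,345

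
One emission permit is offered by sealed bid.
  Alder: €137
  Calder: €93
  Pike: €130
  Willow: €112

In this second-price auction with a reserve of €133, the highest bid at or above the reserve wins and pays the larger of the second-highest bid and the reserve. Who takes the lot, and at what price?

Alder pays €133

Bids ranked: 137 (Alder) > 130 (Pike) > 112 (Willow) > 93 (Calder)
Highest eligible bid: Alder at €137.
max(second-highest €130, reserve €133) = €133.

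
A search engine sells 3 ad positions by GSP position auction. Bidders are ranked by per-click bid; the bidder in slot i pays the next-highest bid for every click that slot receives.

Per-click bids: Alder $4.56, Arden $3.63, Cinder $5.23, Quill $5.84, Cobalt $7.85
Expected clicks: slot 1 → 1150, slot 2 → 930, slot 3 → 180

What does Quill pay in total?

Quill pays $4863.90

Sorting advertisers: $7.85 (Cobalt) > $5.84 (Quill) > $5.23 (Cinder) > $4.56 (Alder) > …
Quill holds slot 2 → pays next bid $5.23 × 930 clicks = $4863.90.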